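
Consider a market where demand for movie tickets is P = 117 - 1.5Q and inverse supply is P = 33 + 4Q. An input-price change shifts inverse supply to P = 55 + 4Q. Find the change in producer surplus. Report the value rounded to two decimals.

-212.36

Initial equilibrium: Q_0 = 15.2727, P_0 = 94.0909; CS_0 = (1/2)(15.2727)(22.9091) = 174.9421, PS_0 = (1/2)(15.2727)(61.0909) = 466.5124.
New equilibrium: 117 - 1.5Q = 55 + 4Q gives Q_1 = 11.2727, P_1 = 100.0909; CS_1 = 95.3058, PS_1 = 254.1488.
Change in producer surplus = 254.1488 - 466.5124 = -212.3636.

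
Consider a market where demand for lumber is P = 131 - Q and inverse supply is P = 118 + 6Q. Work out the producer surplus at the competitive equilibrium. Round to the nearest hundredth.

10.35

Set 131 - Q = 118 + 6Q, which gives 13 = 7Q, so Q* = 1.8571 and P* = 131 - (1.8571) = 129.1429.
The supply curve's price intercept is 118, so PS = (1/2)(Q*)(P* - 118) = (1/2)(1.8571)(11.1429) = 10.3469.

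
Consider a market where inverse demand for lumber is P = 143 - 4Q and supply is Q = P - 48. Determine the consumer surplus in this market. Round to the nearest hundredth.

Rewriting supply in inverse form: P = 48 + Q.
Equilibrium: 143 - 4Q = 48 + Q, so Q* = 19 and P* = 67.
Consumer surplus is the triangle under demand above P*: (1/2)(19)(143 - 67) = (1/2)(19)(76) = 722.

722.00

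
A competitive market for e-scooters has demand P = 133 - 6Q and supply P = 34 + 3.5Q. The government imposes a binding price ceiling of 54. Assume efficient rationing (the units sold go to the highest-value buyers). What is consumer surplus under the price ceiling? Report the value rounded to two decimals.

Free-market equilibrium: 133 - 6Q = 34 + 3.5Q gives Q* = 10.4211, P* = 70.4737.
At P = 54, sellers supply (54 - 34)/3.5 = 5.7143 while buyers want more, so the quantity traded is 5.7143 at price 54.
The demand price at Q = 5.7143 is 98.7143. CS is the trapezoid between demand and 54 over [0, 5.7143]: (1/2)[(133 - 54) + (98.7143 - 54)](5.7143) = 353.4694.

353.47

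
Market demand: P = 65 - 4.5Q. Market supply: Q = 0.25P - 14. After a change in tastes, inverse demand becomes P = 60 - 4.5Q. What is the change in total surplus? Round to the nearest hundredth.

-3.82

Rewriting supply in inverse form: P = 56 + 4Q.
Initial equilibrium: Q_0 = 1.0588, P_0 = 60.2353; CS_0 = (1/2)(1.0588)(4.7647) = 2.5225, PS_0 = (1/2)(1.0588)(4.2353) = 2.2422.
New equilibrium: 60 - 4.5Q = 56 + 4Q gives Q_1 = 0.4706, P_1 = 57.8824; CS_1 = 0.4983, PS_1 = 0.4429.
Change in total surplus = (0.4983 + 0.4429) - (2.5225 + 2.2422) = -3.8235.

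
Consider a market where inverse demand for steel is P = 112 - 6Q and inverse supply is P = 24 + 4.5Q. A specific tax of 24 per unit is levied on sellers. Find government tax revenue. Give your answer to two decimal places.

Pre-tax equilibrium: 112 - 6Q = 24 + 4.5Q gives Q* = 8.381, P* = 61.7143.
With the tax, sellers need 24 more per unit: 112 - 6Q = 24 + 4.5Q + 24, so Q_t = 6.0952. Buyers pay P_b = 75.4286; sellers receive P_s = P_b - 24 = 51.4286.
Revenue is the tax times quantity traded: 24 x 6.0952 = 146.2857.

146.29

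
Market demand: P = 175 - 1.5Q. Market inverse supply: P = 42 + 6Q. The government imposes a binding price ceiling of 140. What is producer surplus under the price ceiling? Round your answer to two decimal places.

800.33

Free-market equilibrium: 175 - 1.5Q = 42 + 6Q gives Q* = 17.7333, P* = 148.4.
At P = 140, sellers supply (140 - 42)/6 = 16.3333 while buyers want more, so the quantity traded is 16.3333 at price 140.
PS is the triangle above supply below 140: (1/2)(16.3333)(140 - 42) = 800.3333.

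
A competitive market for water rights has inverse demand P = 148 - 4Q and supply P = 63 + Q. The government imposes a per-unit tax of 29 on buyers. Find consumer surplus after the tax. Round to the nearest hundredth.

250.88

Without the tax, 148 - 4Q = 63 + Q so Q* = 17 and P* = 80.
With the tax, buyers' net willingness to pay falls by 29: (148 - 29) - 4Q = 63 + Q, so Q_t = 11.2. Buyers pay P_b = 103.2; sellers receive P_s = P_b - 29 = 74.2.
Consumer surplus is the triangle under demand above P_b: (1/2)(11.2)(148 - 103.2) = 250.88.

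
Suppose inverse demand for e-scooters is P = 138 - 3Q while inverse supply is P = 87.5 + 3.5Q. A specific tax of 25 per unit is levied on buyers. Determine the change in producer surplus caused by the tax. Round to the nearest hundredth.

Pre-tax equilibrium: 138 - 3Q = 87.5 + 3.5Q gives Q* = 7.7692, P* = 114.6923.
With the tax, buyers' net willingness to pay falls by 25: (138 - 25) - 3Q = 87.5 + 3.5Q, so Q_t = 3.9231. Buyers pay P_b = 126.2308; sellers receive P_s = P_b - 25 = 101.2308.
PS falls from (1/2)(7.7692)(27.1923) = 105.6317 to (1/2)(3.9231)(13.7308) = 26.9334, a change of -78.6982.

-78.70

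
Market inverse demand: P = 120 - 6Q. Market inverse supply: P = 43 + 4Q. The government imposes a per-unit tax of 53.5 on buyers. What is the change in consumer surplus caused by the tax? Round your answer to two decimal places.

Pre-tax equilibrium: 120 - 6Q = 43 + 4Q gives Q* = 7.7, P* = 73.8.
With the tax, buyers' net willingness to pay falls by 53.5: (120 - 53.5) - 6Q = 43 + 4Q, so Q_t = 2.35. Buyers pay P_b = 105.9; sellers receive P_s = P_b - 53.5 = 52.4.
Consumers lose the trapezoid between P* and P_b out to Q_t plus the triangle from Q_t to Q*: change in CS = 16.5675 - 177.87 = -161.3025.

-161.30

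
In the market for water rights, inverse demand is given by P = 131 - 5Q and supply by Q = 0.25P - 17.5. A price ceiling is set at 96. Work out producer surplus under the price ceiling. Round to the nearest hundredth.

84.50

Rewriting supply in inverse form: P = 70 + 4Q.
Free-market equilibrium: 131 - 5Q = 70 + 4Q gives Q* = 6.7778, P* = 97.1111.
At P = 96, sellers supply (96 - 70)/4 = 6.5 while buyers want more, so the quantity traded is 6.5 at price 96.
PS is the triangle above supply below 96: (1/2)(6.5)(96 - 70) = 84.5.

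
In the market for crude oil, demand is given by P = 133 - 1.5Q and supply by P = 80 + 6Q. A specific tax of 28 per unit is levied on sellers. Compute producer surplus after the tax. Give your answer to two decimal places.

33.33

Pre-tax equilibrium: 133 - 1.5Q = 80 + 6Q gives Q* = 7.0667, P* = 122.4.
With the tax, sellers need 28 more per unit: 133 - 1.5Q = 80 + 6Q + 28, so Q_t = 3.3333. Buyers pay P_b = 128; sellers receive P_s = P_b - 28 = 100.
Producer surplus is the triangle above supply below P_s: (1/2)(3.3333)(100 - 80) = 33.3333.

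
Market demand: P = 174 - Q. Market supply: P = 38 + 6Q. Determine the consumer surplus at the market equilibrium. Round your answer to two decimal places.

Equilibrium: 174 - Q = 38 + 6Q, so Q* = 19.4286 and P* = 154.5714.
Consumer surplus is the triangle under demand above P*: (1/2)(19.4286)(174 - 154.5714) = (1/2)(19.4286)(19.4286) = 188.7347.

188.73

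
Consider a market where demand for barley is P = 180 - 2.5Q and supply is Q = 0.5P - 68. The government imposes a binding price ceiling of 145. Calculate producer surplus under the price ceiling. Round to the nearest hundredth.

20.25

Rewriting supply in inverse form: P = 136 + 2Q.
Free-market equilibrium: 180 - 2.5Q = 136 + 2Q gives Q* = 9.7778, P* = 155.5556.
At P = 145, sellers supply (145 - 136)/2 = 4.5 while buyers want more, so the quantity traded is 4.5 at price 145.
PS is the triangle above supply below 145: (1/2)(4.5)(145 - 136) = 20.25.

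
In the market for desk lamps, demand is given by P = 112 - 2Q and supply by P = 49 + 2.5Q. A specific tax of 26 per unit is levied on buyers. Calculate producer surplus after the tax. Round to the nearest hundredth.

Pre-tax equilibrium: 112 - 2Q = 49 + 2.5Q gives Q* = 14, P* = 84.
With the tax, buyers' net willingness to pay falls by 26: (112 - 26) - 2Q = 49 + 2.5Q, so Q_t = 8.2222. Buyers pay P_b = 95.5556; sellers receive P_s = P_b - 26 = 69.5556.
Producer surplus is the triangle above supply below P_s: (1/2)(8.2222)(69.5556 - 49) = 84.5062.

84.51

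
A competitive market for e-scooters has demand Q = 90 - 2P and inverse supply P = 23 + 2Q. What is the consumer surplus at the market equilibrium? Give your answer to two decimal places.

19.36

Rewriting demand in inverse form: P = 45 - 0.5Q.
Setting demand equal to supply, 22 = 2.5Q, so Q* = 8.8 and P* = 40.6.
Consumer surplus is the triangle under demand above P*: (1/2)(8.8)(45 - 40.6) = (1/2)(8.8)(4.4) = 19.36.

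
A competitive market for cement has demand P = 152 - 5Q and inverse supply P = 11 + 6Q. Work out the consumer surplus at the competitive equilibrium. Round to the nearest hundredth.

410.76

Setting demand equal to supply, 141 = 11Q, so Q* = 12.8182 and P* = 87.9091.
CS is the area between the demand curve and P* from 0 to Q*: (1/2)(12.8182)(64.0909) = 410.7645.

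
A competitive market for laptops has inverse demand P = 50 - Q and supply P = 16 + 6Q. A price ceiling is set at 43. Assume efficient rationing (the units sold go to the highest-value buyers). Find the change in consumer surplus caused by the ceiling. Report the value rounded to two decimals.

9.58

Free-market equilibrium: 50 - Q = 16 + 6Q gives Q* = 4.8571, P* = 45.1429.
At P = 43, sellers supply (43 - 16)/6 = 4.5 while buyers want more, so the quantity traded is 4.5 at price 43.
CS goes from (1/2)(4.8571)(4.8571) = 11.7959 to 21.375 (computed as (50 - 43)(4.5) - (1/2)(1)(4.5)^2), a change of 9.5791.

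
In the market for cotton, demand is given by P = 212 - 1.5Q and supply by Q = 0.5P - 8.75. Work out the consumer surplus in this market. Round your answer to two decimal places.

2316.14

Rewriting supply in inverse form: P = 17.5 + 2Q.
Equilibrium: 212 - 1.5Q = 17.5 + 2Q, so Q* = 55.5714 and P* = 128.6429.
CS is the area between the demand curve and P* from 0 to Q*: (1/2)(55.5714)(83.3571) = 2316.1378.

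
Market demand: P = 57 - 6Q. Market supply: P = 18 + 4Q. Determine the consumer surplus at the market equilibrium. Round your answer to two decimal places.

Setting demand equal to supply, 39 = 10Q, so Q* = 3.9 and P* = 33.6.
CS is the area between the demand curve and P* from 0 to Q*: (1/2)(3.9)(23.4) = 45.63.

45.63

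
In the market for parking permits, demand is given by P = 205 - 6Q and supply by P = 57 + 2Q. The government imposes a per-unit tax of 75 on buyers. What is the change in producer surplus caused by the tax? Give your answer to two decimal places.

-258.98

Without the tax, 205 - 6Q = 57 + 2Q so Q* = 18.5 and P* = 94.
A tax on buyers shifts demand down by 75: (205 - 75) - 6Q = 57 + 2Q, so Q_t = 9.125. Buyers pay P_b = 150.25; sellers receive P_s = P_b - 75 = 75.25.
Producers lose the trapezoid between P_s and P* out to Q_t plus the triangle from Q_t to Q*: change in PS = 83.2656 - 342.25 = -258.9844.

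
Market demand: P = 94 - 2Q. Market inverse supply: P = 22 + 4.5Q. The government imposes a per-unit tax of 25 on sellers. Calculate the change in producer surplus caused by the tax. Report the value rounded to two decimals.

-158.43

Without the tax, 94 - 2Q = 22 + 4.5Q so Q* = 11.0769 and P* = 71.8462.
With the tax, sellers need 25 more per unit: 94 - 2Q = 22 + 4.5Q + 25, so Q_t = 7.2308. Buyers pay P_b = 79.5385; sellers receive P_s = P_b - 25 = 54.5385.
Producers lose the trapezoid between P_s and P* out to Q_t plus the triangle from Q_t to Q*: change in PS = 117.6391 - 276.071 = -158.432.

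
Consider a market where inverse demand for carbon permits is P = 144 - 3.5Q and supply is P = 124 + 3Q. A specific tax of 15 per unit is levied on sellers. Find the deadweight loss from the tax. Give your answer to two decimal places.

17.31

Without the tax, 144 - 3.5Q = 124 + 3Q so Q* = 3.0769 and P* = 133.2308.
With the tax, sellers need 15 more per unit: 144 - 3.5Q = 124 + 3Q + 15, so Q_t = 0.7692. Buyers pay P_b = 141.3077; sellers receive P_s = P_b - 15 = 126.3077.
Deadweight loss is the triangle between the curves from Q_t to Q*: (1/2)(3.0769 - 0.7692)(15) = 17.3077.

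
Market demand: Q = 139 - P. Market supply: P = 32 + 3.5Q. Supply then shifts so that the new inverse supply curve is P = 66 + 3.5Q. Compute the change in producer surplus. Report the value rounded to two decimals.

Rewriting demand in inverse form: P = 139 - Q.
Initial equilibrium: Q_0 = 23.7778, P_0 = 115.2222; CS_0 = (1/2)(23.7778)(23.7778) = 282.6914, PS_0 = (1/2)(23.7778)(83.2222) = 989.4198.
New equilibrium: 139 - Q = 66 + 3.5Q gives Q_1 = 16.2222, P_1 = 122.7778; CS_1 = 131.5802, PS_1 = 460.5309.
Change in producer surplus = 460.5309 - 989.4198 = -528.8889.

-528.89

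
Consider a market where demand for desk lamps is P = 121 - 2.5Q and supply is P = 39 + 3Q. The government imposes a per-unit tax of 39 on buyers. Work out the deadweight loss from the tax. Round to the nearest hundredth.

Pre-tax equilibrium: 121 - 2.5Q = 39 + 3Q gives Q* = 14.9091, P* = 83.7273.
With the tax, buyers' net willingness to pay falls by 39: (121 - 39) - 2.5Q = 39 + 3Q, so Q_t = 7.8182. Buyers pay P_b = 101.4545; sellers receive P_s = P_b - 39 = 62.4545.
The welfare triangle lost has base Q* - Q_t = 7.0909 and height t = 39, so DWL = (1/2)(7.0909)(39) = 138.2727.

138.27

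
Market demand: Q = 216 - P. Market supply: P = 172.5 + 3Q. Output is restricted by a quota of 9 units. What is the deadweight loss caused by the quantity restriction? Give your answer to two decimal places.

7.03

Rewriting demand in inverse form: P = 216 - Q.
Unrestricted equilibrium: Q* = (216 - 172.5)/(1 + 3) = 10.875.
At Q = 9 the demand price is 216 - (9) = 207 and the supply price is 172.5 + 3(9) = 199.5.
DWL = (1/2)(gap between curves at 9) x (Q* - 9) = (1/2)(7.5)(1.875) = 7.0312.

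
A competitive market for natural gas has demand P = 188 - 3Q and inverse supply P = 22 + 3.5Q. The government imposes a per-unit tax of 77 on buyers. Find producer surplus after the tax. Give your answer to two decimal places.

Pre-tax equilibrium: 188 - 3Q = 22 + 3.5Q gives Q* = 25.5385, P* = 111.3846.
A tax on buyers shifts demand down by 77: (188 - 77) - 3Q = 22 + 3.5Q, so Q_t = 13.6923. Buyers pay P_b = 146.9231; sellers receive P_s = P_b - 77 = 69.9231.
PS = (1/2)(Q_t)(P_s - 22) = (1/2)(13.6923)(47.9231) = 328.0888.

328.09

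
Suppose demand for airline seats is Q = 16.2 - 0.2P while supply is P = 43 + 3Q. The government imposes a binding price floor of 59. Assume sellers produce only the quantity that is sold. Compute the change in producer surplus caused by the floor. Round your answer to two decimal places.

Rewriting demand in inverse form: P = 81 - 5Q.
Without the control, 81 - 5Q = 43 + 3Q so Q* = 4.75 and P* = 57.25.
At the floor price 59, quantity demanded is (81 - 59)/5 = 4.4; demand is the short side, so Q = 4.4 trades at P = 59.
PS goes from (1/2)(4.75)(14.25) = 33.8438 to 41.36 (computed as (59 - 43)(4.4) - (1/2)(3)(4.4)^2), a change of 7.5163.

7.52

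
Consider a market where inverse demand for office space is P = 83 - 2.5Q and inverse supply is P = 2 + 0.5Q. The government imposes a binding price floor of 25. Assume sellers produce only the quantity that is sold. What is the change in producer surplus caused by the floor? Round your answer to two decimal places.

Free-market equilibrium: 83 - 2.5Q = 2 + 0.5Q gives Q* = 27, P* = 15.5.
At P = 25, buyers demand (83 - 25)/2.5 = 23.2 while sellers would supply more, so the quantity traded is 23.2 at price 25.
PS goes from (1/2)(27)(13.5) = 182.25 to 399.04 (computed as (25 - 2)(23.2) - (1/2)(0.5)(23.2)^2), a change of 216.79.

216.79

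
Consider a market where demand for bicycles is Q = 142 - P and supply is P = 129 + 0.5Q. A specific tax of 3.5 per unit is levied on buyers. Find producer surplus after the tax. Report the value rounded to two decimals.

10.03

Rewriting demand in inverse form: P = 142 - Q.
Pre-tax equilibrium: 142 - Q = 129 + 0.5Q gives Q* = 8.6667, P* = 133.3333.
A tax on buyers shifts demand down by 3.5: (142 - 3.5) - Q = 129 + 0.5Q, so Q_t = 6.3333. Buyers pay P_b = 135.6667; sellers receive P_s = P_b - 3.5 = 132.1667.
Producer surplus is the triangle above supply below P_s: (1/2)(6.3333)(132.1667 - 129) = 10.0278.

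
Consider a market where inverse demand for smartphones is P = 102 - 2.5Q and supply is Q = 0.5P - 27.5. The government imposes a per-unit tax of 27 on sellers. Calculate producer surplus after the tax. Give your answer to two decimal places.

19.75

Rewriting supply in inverse form: P = 55 + 2Q.
Without the tax, 102 - 2.5Q = 55 + 2Q so Q* = 10.4444 and P* = 75.8889.
With the tax, sellers need 27 more per unit: 102 - 2.5Q = 55 + 2Q + 27, so Q_t = 4.4444. Buyers pay P_b = 90.8889; sellers receive P_s = P_b - 27 = 63.8889.
Producer surplus is the triangle above supply below P_s: (1/2)(4.4444)(63.8889 - 55) = 19.7531.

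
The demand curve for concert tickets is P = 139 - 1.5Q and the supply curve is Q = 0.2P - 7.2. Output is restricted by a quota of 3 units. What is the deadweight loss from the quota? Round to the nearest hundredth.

536.33

Rewriting supply in inverse form: P = 36 + 5Q.
Without the quota, 139 - 1.5Q = 36 + 5Q gives Q* = 15.8462.
At Q = 3 the demand price is 139 - 1.5(3) = 134.5 and the supply price is 36 + 5(3) = 51.
Deadweight loss is the triangle between the curves from 3 to 15.8462: (1/2)(134.5 - 51)(15.8462 - 3) = 536.3269.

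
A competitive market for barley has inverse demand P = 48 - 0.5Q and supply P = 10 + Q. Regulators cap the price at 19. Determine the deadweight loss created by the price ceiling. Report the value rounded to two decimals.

200.08

Free-market equilibrium: 48 - 0.5Q = 10 + Q gives Q* = 25.3333, P* = 35.3333.
At the ceiling price 19, quantity supplied is (19 - 10)/1 = 9; supply is the short side, so Q = 9 trades at P = 19.
The lost-trades triangle has base Q* - 9 = 16.3333 and height equal to the gap between the curves at Q = 9, which is 43.5 - 19 = 24.5. DWL = (1/2)(16.3333)(24.5) = 200.0833.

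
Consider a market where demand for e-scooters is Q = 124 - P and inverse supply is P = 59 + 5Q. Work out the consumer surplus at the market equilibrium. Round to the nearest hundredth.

58.68

Rewriting demand in inverse form: P = 124 - Q.
Setting demand equal to supply, 65 = 6Q, so Q* = 10.8333 and P* = 113.1667.
Consumer surplus is the triangle under demand above P*: (1/2)(10.8333)(124 - 113.1667) = (1/2)(10.8333)(10.8333) = 58.6806.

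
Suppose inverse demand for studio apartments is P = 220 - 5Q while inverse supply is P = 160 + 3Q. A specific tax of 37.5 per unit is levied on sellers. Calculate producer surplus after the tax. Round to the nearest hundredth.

11.87

Pre-tax equilibrium: 220 - 5Q = 160 + 3Q gives Q* = 7.5, P* = 182.5.
A tax on sellers shifts supply up by 37.5: 220 - 5Q = 160 + 3Q + 37.5, so Q_t = 2.8125. Buyers pay P_b = 205.9375; sellers receive P_s = P_b - 37.5 = 168.4375.
Producer surplus is the triangle above supply below P_s: (1/2)(2.8125)(168.4375 - 160) = 11.8652.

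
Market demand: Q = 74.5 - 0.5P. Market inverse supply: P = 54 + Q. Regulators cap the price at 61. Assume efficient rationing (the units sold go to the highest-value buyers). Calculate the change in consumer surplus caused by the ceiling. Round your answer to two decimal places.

Rewriting demand in inverse form: P = 149 - 2Q.
Free-market equilibrium: 149 - 2Q = 54 + Q gives Q* = 31.6667, P* = 85.6667.
At the ceiling price 61, quantity supplied is (61 - 54)/1 = 7; supply is the short side, so Q = 7 trades at P = 61.
CS goes from (1/2)(31.6667)(63.3333) = 1002.7778 to 567 (computed as (149 - 61)(7) - (1/2)(2)(7)^2), a change of -435.7778.

-435.78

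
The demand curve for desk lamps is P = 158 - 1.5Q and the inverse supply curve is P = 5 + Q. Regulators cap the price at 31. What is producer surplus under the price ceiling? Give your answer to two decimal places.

Without the control, 158 - 1.5Q = 5 + Q so Q* = 61.2 and P* = 66.2.
At the ceiling price 31, quantity supplied is (31 - 5)/1 = 26; supply is the short side, so Q = 26 trades at P = 31.
PS is the triangle above supply below 31: (1/2)(26)(31 - 5) = 338.

338.00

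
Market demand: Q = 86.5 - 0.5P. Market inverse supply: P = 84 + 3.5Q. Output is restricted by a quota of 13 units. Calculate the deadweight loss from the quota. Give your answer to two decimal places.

Rewriting demand in inverse form: P = 173 - 2Q.
Unrestricted equilibrium: Q* = (173 - 84)/(2 + 3.5) = 16.1818.
At Q = 13 the demand price is 173 - 2(13) = 147 and the supply price is 84 + 3.5(13) = 129.5.
DWL = (1/2)(gap between curves at 13) x (Q* - 13) = (1/2)(17.5)(3.1818) = 27.8409.

27.84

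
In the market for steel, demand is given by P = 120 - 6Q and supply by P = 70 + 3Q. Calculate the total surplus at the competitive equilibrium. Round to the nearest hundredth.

138.89

Setting demand equal to supply, 50 = 9Q, so Q* = 5.5556 and P* = 86.6667.
Total surplus is the full triangle between the curves from 0 to Q*: (1/2)(5.5556)(120 - 70) = 138.8889.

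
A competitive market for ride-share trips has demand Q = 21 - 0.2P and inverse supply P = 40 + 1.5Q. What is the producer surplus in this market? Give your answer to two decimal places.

Rewriting demand in inverse form: P = 105 - 5Q.
Equilibrium: 105 - 5Q = 40 + 1.5Q, so Q* = 10 and P* = 55.
Producer surplus is the triangle above supply below P*: (1/2)(10)(55 - 40) = (1/2)(10)(15) = 75.

75.00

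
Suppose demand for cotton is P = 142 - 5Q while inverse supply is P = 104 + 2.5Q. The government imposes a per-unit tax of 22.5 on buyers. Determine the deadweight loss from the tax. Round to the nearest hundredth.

33.75

Pre-tax equilibrium: 142 - 5Q = 104 + 2.5Q gives Q* = 5.0667, P* = 116.6667.
With the tax, buyers' net willingness to pay falls by 22.5: (142 - 22.5) - 5Q = 104 + 2.5Q, so Q_t = 2.0667. Buyers pay P_b = 131.6667; sellers receive P_s = P_b - 22.5 = 109.1667.
Deadweight loss is the triangle between the curves from Q_t to Q*: (1/2)(5.0667 - 2.0667)(22.5) = 33.75.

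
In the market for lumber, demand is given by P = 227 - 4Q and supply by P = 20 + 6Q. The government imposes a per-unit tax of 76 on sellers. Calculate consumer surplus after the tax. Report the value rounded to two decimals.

343.22

Pre-tax equilibrium: 227 - 4Q = 20 + 6Q gives Q* = 20.7, P* = 144.2.
A tax on sellers shifts supply up by 76: 227 - 4Q = 20 + 6Q + 76, so Q_t = 13.1. Buyers pay P_b = 174.6; sellers receive P_s = P_b - 76 = 98.6.
CS = (1/2)(Q_t)(227 - P_b) = (1/2)(13.1)(52.4) = 343.22.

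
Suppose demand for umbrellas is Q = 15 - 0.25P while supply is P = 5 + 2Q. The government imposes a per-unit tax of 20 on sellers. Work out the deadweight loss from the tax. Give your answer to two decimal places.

33.33

Rewriting demand in inverse form: P = 60 - 4Q.
Pre-tax equilibrium: 60 - 4Q = 5 + 2Q gives Q* = 9.1667, P* = 23.3333.
A tax on sellers shifts supply up by 20: 60 - 4Q = 5 + 2Q + 20, so Q_t = 5.8333. Buyers pay P_b = 36.6667; sellers receive P_s = P_b - 20 = 16.6667.
Deadweight loss is the triangle between the curves from Q_t to Q*: (1/2)(9.1667 - 5.8333)(20) = 33.3333.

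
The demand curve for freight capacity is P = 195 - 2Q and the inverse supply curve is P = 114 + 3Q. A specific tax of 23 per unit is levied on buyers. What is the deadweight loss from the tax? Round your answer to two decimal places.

Without the tax, 195 - 2Q = 114 + 3Q so Q* = 16.2 and P* = 162.6.
A tax on buyers shifts demand down by 23: (195 - 23) - 2Q = 114 + 3Q, so Q_t = 11.6. Buyers pay P_b = 171.8; sellers receive P_s = P_b - 23 = 148.8.
Deadweight loss is the triangle between the curves from Q_t to Q*: (1/2)(16.2 - 11.6)(23) = 52.9.

52.90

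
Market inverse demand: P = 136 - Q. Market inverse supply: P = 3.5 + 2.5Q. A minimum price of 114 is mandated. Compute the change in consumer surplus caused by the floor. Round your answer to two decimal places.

-474.58

Without the control, 136 - Q = 3.5 + 2.5Q so Q* = 37.8571 and P* = 98.1429.
At P = 114, buyers demand (136 - 114)/1 = 22 while sellers would supply more, so the quantity traded is 22 at price 114.
CS goes from (1/2)(37.8571)(37.8571) = 716.5816 to 242 (computed as (136 - 114)(22) - (1/2)(1)(22)^2), a change of -474.5816.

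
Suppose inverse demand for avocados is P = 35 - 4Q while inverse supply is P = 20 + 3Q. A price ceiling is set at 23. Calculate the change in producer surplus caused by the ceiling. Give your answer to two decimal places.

Free-market equilibrium: 35 - 4Q = 20 + 3Q gives Q* = 2.1429, P* = 26.4286.
At P = 23, sellers supply (23 - 20)/3 = 1 while buyers want more, so the quantity traded is 1 at price 23.
PS goes from (1/2)(2.1429)(6.4286) = 6.8878 to 1.5 (computed as (23 - 20)(1) - (1/2)(3)(1)^2), a change of -5.3878.

-5.39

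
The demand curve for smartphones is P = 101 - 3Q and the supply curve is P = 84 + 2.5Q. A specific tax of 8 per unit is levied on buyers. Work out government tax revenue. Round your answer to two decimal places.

13.09

Without the tax, 101 - 3Q = 84 + 2.5Q so Q* = 3.0909 and P* = 91.7273.
A tax on buyers shifts demand down by 8: (101 - 8) - 3Q = 84 + 2.5Q, so Q_t = 1.6364. Buyers pay P_b = 96.0909; sellers receive P_s = P_b - 8 = 88.0909.
Revenue is the tax times quantity traded: 8 x 1.6364 = 13.0909.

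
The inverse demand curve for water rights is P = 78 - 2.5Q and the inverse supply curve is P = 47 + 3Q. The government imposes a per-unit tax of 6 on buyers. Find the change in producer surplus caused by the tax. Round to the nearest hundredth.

Pre-tax equilibrium: 78 - 2.5Q = 47 + 3Q gives Q* = 5.6364, P* = 63.9091.
With the tax, buyers' net willingness to pay falls by 6: (78 - 6) - 2.5Q = 47 + 3Q, so Q_t = 4.5455. Buyers pay P_b = 66.6364; sellers receive P_s = P_b - 6 = 60.6364.
PS falls from (1/2)(5.6364)(16.9091) = 47.6529 to (1/2)(4.5455)(13.6364) = 30.9917, a change of -16.6612.

-16.66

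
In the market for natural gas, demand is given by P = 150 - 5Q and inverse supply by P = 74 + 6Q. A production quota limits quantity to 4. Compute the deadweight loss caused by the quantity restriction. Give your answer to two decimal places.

46.55

Unrestricted equilibrium: Q* = (150 - 74)/(5 + 6) = 6.9091.
At Q = 4 the demand price is 150 - 5(4) = 130 and the supply price is 74 + 6(4) = 98.
Deadweight loss is the triangle between the curves from 4 to 6.9091: (1/2)(130 - 98)(6.9091 - 4) = 46.5455.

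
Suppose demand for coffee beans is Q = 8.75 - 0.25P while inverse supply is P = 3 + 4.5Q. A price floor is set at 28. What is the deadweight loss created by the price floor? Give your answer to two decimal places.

17.25

Rewriting demand in inverse form: P = 35 - 4Q.
Free-market equilibrium: 35 - 4Q = 3 + 4.5Q gives Q* = 3.7647, P* = 19.9412.
At P = 28, buyers demand (35 - 28)/4 = 1.75 while sellers would supply more, so the quantity traded is 1.75 at price 28.
The lost-trades triangle has base Q* - 1.75 = 2.0147 and height equal to the gap between the curves at Q = 1.75, which is 28 - 10.875 = 17.125. DWL = (1/2)(2.0147)(17.125) = 17.2509.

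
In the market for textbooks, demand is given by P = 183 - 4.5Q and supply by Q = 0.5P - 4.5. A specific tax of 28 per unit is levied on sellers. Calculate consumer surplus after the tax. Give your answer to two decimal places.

Rewriting supply in inverse form: P = 9 + 2Q.
Without the tax, 183 - 4.5Q = 9 + 2Q so Q* = 26.7692 and P* = 62.5385.
With the tax, sellers need 28 more per unit: 183 - 4.5Q = 9 + 2Q + 28, so Q_t = 22.4615. Buyers pay P_b = 81.9231; sellers receive P_s = P_b - 28 = 53.9231.
Consumer surplus is the triangle under demand above P_b: (1/2)(22.4615)(183 - 81.9231) = 1135.1716.

1135.17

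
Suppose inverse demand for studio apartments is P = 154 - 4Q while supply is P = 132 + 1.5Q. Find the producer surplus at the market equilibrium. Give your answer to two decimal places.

Set 154 - 4Q = 132 + 1.5Q, which gives 22 = 5.5Q, so Q* = 4 and P* = 154 - 4(4) = 138.
The supply curve's price intercept is 132, so PS = (1/2)(Q*)(P* - 132) = (1/2)(4)(6) = 12.

12.00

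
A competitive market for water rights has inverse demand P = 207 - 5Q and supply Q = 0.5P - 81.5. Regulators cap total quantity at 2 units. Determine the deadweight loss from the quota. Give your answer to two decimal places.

64.29

Rewriting supply in inverse form: P = 163 + 2Q.
Without the quota, 207 - 5Q = 163 + 2Q gives Q* = 6.2857.
At Q = 2 the demand price is 207 - 5(2) = 197 and the supply price is 163 + 2(2) = 167.
DWL = (1/2)(gap between curves at 2) x (Q* - 2) = (1/2)(30)(4.2857) = 64.2857.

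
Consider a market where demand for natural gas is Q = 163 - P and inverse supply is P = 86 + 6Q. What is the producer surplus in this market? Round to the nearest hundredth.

Rewriting demand in inverse form: P = 163 - Q.
Set 163 - Q = 86 + 6Q, which gives 77 = 7Q, so Q* = 11 and P* = 163 - (11) = 152.
PS is the area between P* and the supply curve from 0 to Q*: (1/2)(11)(66) = 363.

363.00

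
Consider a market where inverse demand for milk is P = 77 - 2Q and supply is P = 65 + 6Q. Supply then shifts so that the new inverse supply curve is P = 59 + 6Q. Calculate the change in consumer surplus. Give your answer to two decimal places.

2.81

Initial equilibrium: Q_0 = 1.5, P_0 = 74; CS_0 = (1/2)(1.5)(3) = 2.25, PS_0 = (1/2)(1.5)(9) = 6.75.
New equilibrium: 77 - 2Q = 59 + 6Q gives Q_1 = 2.25, P_1 = 72.5; CS_1 = 5.0625, PS_1 = 15.1875.
Change in consumer surplus = 5.0625 - 2.25 = 2.8125.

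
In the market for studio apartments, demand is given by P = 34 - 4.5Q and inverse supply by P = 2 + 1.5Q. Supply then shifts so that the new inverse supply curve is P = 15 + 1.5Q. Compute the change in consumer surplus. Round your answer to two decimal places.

Initial equilibrium: Q_0 = 5.3333, P_0 = 10; CS_0 = (1/2)(5.3333)(24) = 64, PS_0 = (1/2)(5.3333)(8) = 21.3333.
New equilibrium: 34 - 4.5Q = 15 + 1.5Q gives Q_1 = 3.1667, P_1 = 19.75; CS_1 = 22.5625, PS_1 = 7.5208.
Change in consumer surplus = 22.5625 - 64 = -41.4375.

-41.44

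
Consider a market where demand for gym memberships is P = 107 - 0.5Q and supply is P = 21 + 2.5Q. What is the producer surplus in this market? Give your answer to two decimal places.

1027.22

Equilibrium: 107 - 0.5Q = 21 + 2.5Q, so Q* = 28.6667 and P* = 92.6667.
Producer surplus is the triangle above supply below P*: (1/2)(28.6667)(92.6667 - 21) = (1/2)(28.6667)(71.6667) = 1027.2222.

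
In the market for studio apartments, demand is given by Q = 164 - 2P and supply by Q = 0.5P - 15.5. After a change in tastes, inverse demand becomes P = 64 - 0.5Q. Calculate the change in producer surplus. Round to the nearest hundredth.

Rewriting demand in inverse form: P = 82 - 0.5Q.
Rewriting supply in inverse form: P = 31 + 2Q.
Initial equilibrium: Q_0 = 20.4, P_0 = 71.8; CS_0 = (1/2)(20.4)(10.2) = 104.04, PS_0 = (1/2)(20.4)(40.8) = 416.16.
New equilibrium: 64 - 0.5Q = 31 + 2Q gives Q_1 = 13.2, P_1 = 57.4; CS_1 = 43.56, PS_1 = 174.24.
Change in producer surplus = 174.24 - 416.16 = -241.92.

-241.92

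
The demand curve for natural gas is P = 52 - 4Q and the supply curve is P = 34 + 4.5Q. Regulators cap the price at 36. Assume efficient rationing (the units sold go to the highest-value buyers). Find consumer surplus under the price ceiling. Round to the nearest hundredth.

Without the control, 52 - 4Q = 34 + 4.5Q so Q* = 2.1176 and P* = 43.5294.
At the ceiling price 36, quantity supplied is (36 - 34)/4.5 = 0.4444; supply is the short side, so Q = 0.4444 trades at P = 36.
The demand price at Q = 0.4444 is 50.2222. CS is the trapezoid between demand and 36 over [0, 0.4444]: (1/2)[(52 - 36) + (50.2222 - 36)](0.4444) = 6.716.

6.72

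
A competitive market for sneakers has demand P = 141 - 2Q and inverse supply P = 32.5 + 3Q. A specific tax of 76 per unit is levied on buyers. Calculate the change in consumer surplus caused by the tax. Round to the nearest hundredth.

-428.64

Without the tax, 141 - 2Q = 32.5 + 3Q so Q* = 21.7 and P* = 97.6.
With the tax, buyers' net willingness to pay falls by 76: (141 - 76) - 2Q = 32.5 + 3Q, so Q_t = 6.5. Buyers pay P_b = 128; sellers receive P_s = P_b - 76 = 52.
Consumers lose the trapezoid between P* and P_b out to Q_t plus the triangle from Q_t to Q*: change in CS = 42.25 - 470.89 = -428.64.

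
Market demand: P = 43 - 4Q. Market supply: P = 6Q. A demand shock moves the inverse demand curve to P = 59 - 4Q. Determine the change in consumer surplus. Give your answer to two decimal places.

32.64

Initial equilibrium: Q_0 = 4.3, P_0 = 25.8; CS_0 = (1/2)(4.3)(17.2) = 36.98, PS_0 = (1/2)(4.3)(25.8) = 55.47.
New equilibrium: 59 - 4Q = 6Q gives Q_1 = 5.9, P_1 = 35.4; CS_1 = 69.62, PS_1 = 104.43.
Change in consumer surplus = 69.62 - 36.98 = 32.64.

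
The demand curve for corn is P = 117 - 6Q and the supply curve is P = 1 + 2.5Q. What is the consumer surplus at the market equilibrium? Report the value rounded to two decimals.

Set 117 - 6Q = 1 + 2.5Q, which gives 116 = 8.5Q, so Q* = 13.6471 and P* = 117 - 6(13.6471) = 35.1176.
The demand choke price is 117, so CS = (1/2)(Q*)(117 - P*) = (1/2)(13.6471)(81.8824) = 558.7266.

558.73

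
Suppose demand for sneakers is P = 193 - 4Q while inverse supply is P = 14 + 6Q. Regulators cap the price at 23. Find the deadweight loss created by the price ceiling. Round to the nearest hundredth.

Without the control, 193 - 4Q = 14 + 6Q so Q* = 17.9 and P* = 121.4.
At the ceiling price 23, quantity supplied is (23 - 14)/6 = 1.5; supply is the short side, so Q = 1.5 trades at P = 23.
At Q = 1.5 the demand price is 187 and the supply price is 23. Deadweight loss is the triangle between the curves from 1.5 to 17.9: (1/2)(187 - 23)(17.9 - 1.5) = 1344.8.

1344.80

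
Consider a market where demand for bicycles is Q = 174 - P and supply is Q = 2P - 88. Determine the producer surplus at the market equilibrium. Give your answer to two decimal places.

Rewriting demand in inverse form: P = 174 - Q.
Rewriting supply in inverse form: P = 44 + 0.5Q.
Equilibrium: 174 - Q = 44 + 0.5Q, so Q* = 86.6667 and P* = 87.3333.
Producer surplus is the triangle above supply below P*: (1/2)(86.6667)(87.3333 - 44) = (1/2)(86.6667)(43.3333) = 1877.7778.

1877.78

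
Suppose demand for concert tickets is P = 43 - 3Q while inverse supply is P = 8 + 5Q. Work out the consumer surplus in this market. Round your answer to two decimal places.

Equilibrium: 43 - 3Q = 8 + 5Q, so Q* = 4.375 and P* = 29.875.
CS is the area between the demand curve and P* from 0 to Q*: (1/2)(4.375)(13.125) = 28.7109.

28.71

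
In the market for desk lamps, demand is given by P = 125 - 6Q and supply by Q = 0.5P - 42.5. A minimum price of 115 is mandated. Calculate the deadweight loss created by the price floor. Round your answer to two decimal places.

44.44

Rewriting supply in inverse form: P = 85 + 2Q.
Without the control, 125 - 6Q = 85 + 2Q so Q* = 5 and P* = 95.
At the floor price 115, quantity demanded is (125 - 115)/6 = 1.6667; demand is the short side, so Q = 1.6667 trades at P = 115.
The lost-trades triangle has base Q* - 1.6667 = 3.3333 and height equal to the gap between the curves at Q = 1.6667, which is 115 - 88.3333 = 26.6667. DWL = (1/2)(3.3333)(26.6667) = 44.4444.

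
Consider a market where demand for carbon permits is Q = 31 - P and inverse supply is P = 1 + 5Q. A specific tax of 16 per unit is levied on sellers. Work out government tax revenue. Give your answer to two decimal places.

Rewriting demand in inverse form: P = 31 - Q.
Without the tax, 31 - Q = 1 + 5Q so Q* = 5 and P* = 26.
A tax on sellers shifts supply up by 16: 31 - Q = 1 + 5Q + 16, so Q_t = 2.3333. Buyers pay P_b = 28.6667; sellers receive P_s = P_b - 16 = 12.6667.
Revenue is the tax times quantity traded: 16 x 2.3333 = 37.3333.

37.33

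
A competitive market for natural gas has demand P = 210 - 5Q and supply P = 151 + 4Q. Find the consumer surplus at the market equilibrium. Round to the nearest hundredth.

107.44

Setting demand equal to supply, 59 = 9Q, so Q* = 6.5556 and P* = 177.2222.
CS is the area between the demand curve and P* from 0 to Q*: (1/2)(6.5556)(32.7778) = 107.4383.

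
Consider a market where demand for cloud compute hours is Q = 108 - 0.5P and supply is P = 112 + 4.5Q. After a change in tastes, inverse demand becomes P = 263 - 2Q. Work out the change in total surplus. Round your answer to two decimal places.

Rewriting demand in inverse form: P = 216 - 2Q.
Initial equilibrium: Q_0 = 16, P_0 = 184; CS_0 = (1/2)(16)(32) = 256, PS_0 = (1/2)(16)(72) = 576.
New equilibrium: 263 - 2Q = 112 + 4.5Q gives Q_1 = 23.2308, P_1 = 216.5385; CS_1 = 539.6686, PS_1 = 1214.2544.
Change in total surplus = (539.6686 + 1214.2544) - (256 + 576) = 921.9231.

921.92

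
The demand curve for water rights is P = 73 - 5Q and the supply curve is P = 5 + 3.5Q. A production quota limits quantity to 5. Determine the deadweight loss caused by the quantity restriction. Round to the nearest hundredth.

38.25

Unrestricted equilibrium: Q* = (73 - 5)/(5 + 3.5) = 8.
At Q = 5 the demand price is 73 - 5(5) = 48 and the supply price is 5 + 3.5(5) = 22.5.
Deadweight loss is the triangle between the curves from 5 to 8: (1/2)(48 - 22.5)(8 - 5) = 38.25.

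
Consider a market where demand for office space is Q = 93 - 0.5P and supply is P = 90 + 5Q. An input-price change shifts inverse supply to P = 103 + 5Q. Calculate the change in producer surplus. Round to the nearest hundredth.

-118.72

Rewriting demand in inverse form: P = 186 - 2Q.
Initial equilibrium: Q_0 = 13.7143, P_0 = 158.5714; CS_0 = (1/2)(13.7143)(27.4286) = 188.0816, PS_0 = (1/2)(13.7143)(68.5714) = 470.2041.
New equilibrium: 186 - 2Q = 103 + 5Q gives Q_1 = 11.8571, P_1 = 162.2857; CS_1 = 140.5918, PS_1 = 351.4796.
Change in producer surplus = 351.4796 - 470.2041 = -118.7245.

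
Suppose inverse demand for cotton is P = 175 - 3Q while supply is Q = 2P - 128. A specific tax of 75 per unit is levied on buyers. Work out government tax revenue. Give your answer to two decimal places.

771.43

Rewriting supply in inverse form: P = 64 + 0.5Q.
Without the tax, 175 - 3Q = 64 + 0.5Q so Q* = 31.7143 and P* = 79.8571.
A tax on buyers shifts demand down by 75: (175 - 75) - 3Q = 64 + 0.5Q, so Q_t = 10.2857. Buyers pay P_b = 144.1429; sellers receive P_s = P_b - 75 = 69.1429.
Revenue is the tax times quantity traded: 75 x 10.2857 = 771.4286.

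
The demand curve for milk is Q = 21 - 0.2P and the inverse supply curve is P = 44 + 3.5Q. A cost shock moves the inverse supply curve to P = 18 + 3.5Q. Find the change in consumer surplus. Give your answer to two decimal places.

Rewriting demand in inverse form: P = 105 - 5Q.
Initial equilibrium: Q_0 = 7.1765, P_0 = 69.1176; CS_0 = (1/2)(7.1765)(35.8824) = 128.7543, PS_0 = (1/2)(7.1765)(25.1176) = 90.128.
New equilibrium: 105 - 5Q = 18 + 3.5Q gives Q_1 = 10.2353, P_1 = 53.8235; CS_1 = 261.9031, PS_1 = 183.3322.
Change in consumer surplus = 261.9031 - 128.7543 = 133.1488.

133.15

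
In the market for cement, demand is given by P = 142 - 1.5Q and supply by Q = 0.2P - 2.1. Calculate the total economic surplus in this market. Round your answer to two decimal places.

1330.17

Rewriting supply in inverse form: P = 10.5 + 5Q.
Set 142 - 1.5Q = 10.5 + 5Q, which gives 131.5 = 6.5Q, so Q* = 20.2308 and P* = 142 - 1.5(20.2308) = 111.6538.
CS = (1/2)(20.2308)(30.3462) = 306.963 and PS = (1/2)(20.2308)(101.1538) = 1023.2101, so total surplus = 1330.1731.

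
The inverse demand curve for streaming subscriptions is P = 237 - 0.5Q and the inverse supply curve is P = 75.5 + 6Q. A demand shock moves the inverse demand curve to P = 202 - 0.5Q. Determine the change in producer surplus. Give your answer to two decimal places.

Initial equilibrium: Q_0 = 24.8462, P_0 = 224.5769; CS_0 = (1/2)(24.8462)(12.4231) = 154.3328, PS_0 = (1/2)(24.8462)(149.0769) = 1851.9941.
New equilibrium: 202 - 0.5Q = 75.5 + 6Q gives Q_1 = 19.4615, P_1 = 192.2692; CS_1 = 94.6879, PS_1 = 1136.2544.
Change in producer surplus = 1136.2544 - 1851.9941 = -715.7396.

-715.74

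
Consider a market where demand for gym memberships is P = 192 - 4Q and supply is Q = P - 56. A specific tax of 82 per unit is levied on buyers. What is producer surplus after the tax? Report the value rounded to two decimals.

Rewriting supply in inverse form: P = 56 + Q.
Without the tax, 192 - 4Q = 56 + Q so Q* = 27.2 and P* = 83.2.
A tax on buyers shifts demand down by 82: (192 - 82) - 4Q = 56 + Q, so Q_t = 10.8. Buyers pay P_b = 148.8; sellers receive P_s = P_b - 82 = 66.8.
PS = (1/2)(Q_t)(P_s - 56) = (1/2)(10.8)(10.8) = 58.32.

58.32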